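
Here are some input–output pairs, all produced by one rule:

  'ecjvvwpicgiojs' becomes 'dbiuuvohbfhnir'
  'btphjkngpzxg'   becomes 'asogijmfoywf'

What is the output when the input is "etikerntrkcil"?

The pattern: shift every letter 1 place backward in the alphabet (wrapping around).
"etikerntrkcil" → "dshjdqmsqjbhk".

dshjdqmsqjbhk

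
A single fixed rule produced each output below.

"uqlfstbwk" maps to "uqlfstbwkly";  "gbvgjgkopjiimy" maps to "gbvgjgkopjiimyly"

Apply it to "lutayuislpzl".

The transformation: append "ly".
On "lutayuislpzl" that produces "lutayuislpzlly".

lutayuislpzlly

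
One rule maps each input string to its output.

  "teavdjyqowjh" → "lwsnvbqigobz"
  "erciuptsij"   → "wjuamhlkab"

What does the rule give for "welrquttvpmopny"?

Looking at the pairs, the operation is to shift every letter 8 places backward in the alphabet (wrapping around).
For "welrquttvpmopny" the result is "owdjimllnheghfq".

owdjimllnheghfq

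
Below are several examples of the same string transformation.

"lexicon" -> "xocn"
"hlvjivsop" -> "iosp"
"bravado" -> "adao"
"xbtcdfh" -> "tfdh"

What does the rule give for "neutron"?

Rule — swap each adjacent pair of characters (1↔2, 3↔4, ...), then keep only the last 4 characters.
On "neutron": the first step gives "entuorn", and the second then gives "uorn".
(Check on "bravado": → "rbvadao" → "adao" ✓)

uorn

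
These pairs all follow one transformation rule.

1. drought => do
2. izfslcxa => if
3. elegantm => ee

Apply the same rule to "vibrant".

vb

Looking at the pairs, the operation is to keep every other character starting from the first (positions 1st, 3rd, 5th, ...), then delete the last 2 characters.
Applying both steps to "vibrant": "vbat", then "vb".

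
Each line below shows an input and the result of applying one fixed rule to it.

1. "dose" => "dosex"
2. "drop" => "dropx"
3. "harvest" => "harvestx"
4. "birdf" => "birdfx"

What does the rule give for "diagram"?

diagramx

The pattern: append "x".
Doing the same to "diagram": "diagramx".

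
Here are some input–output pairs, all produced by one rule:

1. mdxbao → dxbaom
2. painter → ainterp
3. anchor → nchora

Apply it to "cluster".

lusterc

The pattern: move the first character to the end.
For "cluster" the result is "lusterc".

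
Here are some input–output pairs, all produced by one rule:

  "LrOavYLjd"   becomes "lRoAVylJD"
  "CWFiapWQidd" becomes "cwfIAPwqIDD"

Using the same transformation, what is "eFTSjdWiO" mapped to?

Each output is the input with this applied: flip the case of every letter.
On "eFTSjdWiO" that produces "EftsJDwIo".

EftsJDwIo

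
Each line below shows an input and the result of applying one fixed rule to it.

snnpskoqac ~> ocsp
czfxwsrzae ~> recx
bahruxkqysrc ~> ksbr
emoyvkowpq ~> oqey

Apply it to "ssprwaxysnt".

xnsr

The rule is to keep one character in every 3, starting at position 1 (positions 1st, 4th, 7th, ...), then swap the front and back halves of the string.
For "ssprwaxysnt" the result is "xnsr".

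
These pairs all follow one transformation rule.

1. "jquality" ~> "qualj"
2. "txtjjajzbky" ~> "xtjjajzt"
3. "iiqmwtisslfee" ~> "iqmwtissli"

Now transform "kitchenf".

The rule is to delete the last 3 characters, then move the first character to the end.
Working it through for "kitchenf": intermediate "kitch", final "itchk".

itchk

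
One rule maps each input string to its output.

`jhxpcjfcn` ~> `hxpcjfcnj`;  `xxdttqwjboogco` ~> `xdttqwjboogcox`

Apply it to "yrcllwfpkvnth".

rcllwfpkvnthy

Looking at the pairs, the operation is to move the first character to the end.
For "yrcllwfpkvnth" the result is "rcllwfpkvnthy".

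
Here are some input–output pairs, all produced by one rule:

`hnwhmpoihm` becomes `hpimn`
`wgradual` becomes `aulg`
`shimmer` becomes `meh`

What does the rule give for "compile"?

plo

The pattern: keep every other character starting from the second (positions 2nd, 4th, 6th, ...), then move the first character to the end.
On "compile": the first step gives "opl", and the second then gives "plo".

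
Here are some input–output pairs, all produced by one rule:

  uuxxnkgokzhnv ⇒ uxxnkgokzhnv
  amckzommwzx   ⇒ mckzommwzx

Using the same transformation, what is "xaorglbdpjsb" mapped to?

aorglbdpjsb

What's happening: delete the first character.
So "xaorglbdpjsb" becomes "aorglbdpjsb".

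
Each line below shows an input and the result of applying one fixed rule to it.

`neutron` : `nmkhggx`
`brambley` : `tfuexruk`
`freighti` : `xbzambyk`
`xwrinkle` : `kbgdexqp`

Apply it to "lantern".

Rule — move the first 2 characters to the end (rotate left by 2), then shift every letter 7 places backward in the alphabet (wrapping around).
"lantern" → "nternla" → "gmxkget".

gmxkget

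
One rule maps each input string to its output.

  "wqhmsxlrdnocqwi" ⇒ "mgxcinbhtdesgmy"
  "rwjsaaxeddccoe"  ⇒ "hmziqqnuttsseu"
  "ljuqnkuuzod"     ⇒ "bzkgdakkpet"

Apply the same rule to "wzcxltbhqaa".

mpsnbjrxgqq

Rule — shift every letter 10 places backward in the alphabet (wrapping around).
Applying that to "wzcxltbhqaa" gives "mpsnbjrxgqq".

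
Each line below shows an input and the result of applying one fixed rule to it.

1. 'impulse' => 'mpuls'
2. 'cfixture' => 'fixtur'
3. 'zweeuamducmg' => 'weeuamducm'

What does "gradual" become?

radua

Rule — delete the first character, then delete the last character.
"gradual" → "radual" → "radua".
(Check on "zweeuamducmg": → "weeuamducmg" → "weeuamducm" ✓)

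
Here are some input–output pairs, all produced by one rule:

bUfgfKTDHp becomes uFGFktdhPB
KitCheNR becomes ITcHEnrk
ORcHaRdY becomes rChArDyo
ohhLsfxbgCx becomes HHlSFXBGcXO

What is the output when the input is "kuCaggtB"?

In each case the input is transformed by: move the first character to the end, then flip the case of every letter.
Applying both steps to "kuCaggtB": "uCaggtBk", then "UcAGGTbK".
(Check on "KitCheNR": → "itCheNRK" → "ITcHEnrk" ✓)

UcAGGTbK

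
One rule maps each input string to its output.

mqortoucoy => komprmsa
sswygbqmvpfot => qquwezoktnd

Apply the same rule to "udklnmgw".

sbijlk

What's happening: delete the last 2 characters, then shift every letter 2 places backward in the alphabet (wrapping around).
Starting from "udklnmgw": after the first operation, "udklnm"; after the second, "sbijlk".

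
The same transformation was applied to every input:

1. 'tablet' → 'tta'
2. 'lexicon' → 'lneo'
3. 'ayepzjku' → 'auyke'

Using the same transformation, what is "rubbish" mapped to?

The transformation: take characters alternately from the front and the back (1st, last, 2nd, 2nd-last, ...), then delete the last 3 characters.
For "rubbish", step one produces "rhusbib"; step two turns that into "rhus".

rhus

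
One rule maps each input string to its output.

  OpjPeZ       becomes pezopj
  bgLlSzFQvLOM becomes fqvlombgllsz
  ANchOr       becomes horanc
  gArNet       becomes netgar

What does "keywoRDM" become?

ordmkeyw

In each case the input is transformed by: swap the front and back halves of the string, then convert every letter to lowercase.
On "keywoRDM": the first step gives "oRDMkeyw", and the second then gives "ordmkeyw".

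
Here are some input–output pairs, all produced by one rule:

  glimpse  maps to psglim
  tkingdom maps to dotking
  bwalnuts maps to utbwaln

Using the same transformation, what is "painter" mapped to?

tepain

The transformation: delete the last character, then move the last 2 characters to the front (rotate right by 2).
Starting from "painter": after the first operation, "painte"; after the second, "tepain".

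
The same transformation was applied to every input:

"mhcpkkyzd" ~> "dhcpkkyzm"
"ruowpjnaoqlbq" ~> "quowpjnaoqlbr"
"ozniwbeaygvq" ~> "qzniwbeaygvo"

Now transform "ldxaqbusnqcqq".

qdxaqbusnqcql

The pattern: swap the first and last characters.
Doing the same to "ldxaqbusnqcqq": "qdxaqbusnqcql".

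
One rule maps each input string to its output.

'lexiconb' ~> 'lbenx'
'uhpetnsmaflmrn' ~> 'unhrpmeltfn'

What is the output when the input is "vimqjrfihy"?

vyihmiq

Rule — take characters alternately from the front and the back (1st, last, 2nd, 2nd-last, ...), then delete the last 3 characters.
Applying both steps to "vimqjrfihy": "vyihmiqfjr", then "vyihmiq".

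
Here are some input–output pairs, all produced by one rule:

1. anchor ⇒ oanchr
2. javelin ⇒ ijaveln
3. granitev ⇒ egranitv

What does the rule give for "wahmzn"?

zwahmn

Looking at the pairs, the operation is to move the last character to the front, then swap the first and last characters.
Working it through for "wahmzn": intermediate "nwahmz", final "zwahmn".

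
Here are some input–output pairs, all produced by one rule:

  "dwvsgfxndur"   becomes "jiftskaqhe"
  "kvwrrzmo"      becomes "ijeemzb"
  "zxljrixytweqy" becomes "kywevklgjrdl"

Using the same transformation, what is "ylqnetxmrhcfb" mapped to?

Looking at the pairs, the operation is to shift every letter 13 places forward in the alphabet (wrapping around) — i.e. ROT13, then delete the first character.
Applying both steps to "ylqnetxmrhcfb": "lydargkzeupso", then "ydargkzeupso".

ydargkzeupso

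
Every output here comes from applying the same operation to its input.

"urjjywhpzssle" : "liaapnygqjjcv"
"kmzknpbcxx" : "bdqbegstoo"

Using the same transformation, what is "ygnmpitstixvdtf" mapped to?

pxedgzkjkzomukw

What's happening: shift every letter 9 places backward in the alphabet (wrapping around).
On "ygnmpitstixvdtf" that produces "pxedgzkjkzomukw".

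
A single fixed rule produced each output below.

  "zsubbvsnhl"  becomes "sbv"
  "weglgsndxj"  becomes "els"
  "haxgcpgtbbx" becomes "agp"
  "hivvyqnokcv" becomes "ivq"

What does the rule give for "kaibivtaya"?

The pattern: keep every other character starting from the second (positions 2nd, 4th, 6th, ...), then keep only the first 3 characters.
Starting from "kaibivtaya": after the first operation, "abvaa"; after the second, "abv".

abv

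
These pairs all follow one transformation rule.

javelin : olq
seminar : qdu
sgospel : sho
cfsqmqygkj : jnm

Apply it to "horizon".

crq

Looking at the pairs, the operation is to shift every letter 3 places forward in the alphabet (wrapping around), then keep only the last 3 characters.
For "horizon" the result is "crq".
(Check on "sgospel": → "vjrvsho" → "sho" ✓)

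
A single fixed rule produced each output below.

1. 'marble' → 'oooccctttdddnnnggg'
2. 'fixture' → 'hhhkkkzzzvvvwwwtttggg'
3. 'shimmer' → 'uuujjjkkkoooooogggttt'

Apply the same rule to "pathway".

rrrcccvvvjjjyyycccaaa

Looking at the pairs, the operation is to shift every letter 2 places forward in the alphabet (wrapping around), then repeat every character 3 times.
On "pathway": the first step gives "rcvjyca", and the second then gives "rrrcccvvvjjjyyycccaaa".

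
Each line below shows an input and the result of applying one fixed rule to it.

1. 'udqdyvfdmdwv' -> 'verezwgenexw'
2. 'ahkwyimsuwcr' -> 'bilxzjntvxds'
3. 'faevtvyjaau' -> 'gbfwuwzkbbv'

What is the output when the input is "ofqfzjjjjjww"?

The transformation: shift every letter 1 place forward in the alphabet (wrapping around).
Doing the same to "ofqfzjjjjjww": "pgrgakkkkkxx".

pgrgakkkkkxx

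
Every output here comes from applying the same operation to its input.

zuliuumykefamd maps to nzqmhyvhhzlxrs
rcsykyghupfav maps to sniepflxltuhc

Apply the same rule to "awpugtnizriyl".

The rule is to shift every letter 13 places forward in the alphabet (wrapping around) — i.e. ROT13, then move the last 3 characters to the front (rotate right by 3).
"awpugtnizriyl" → "njchtgavmevly" → "vlynjchtgavme".

vlynjchtgavme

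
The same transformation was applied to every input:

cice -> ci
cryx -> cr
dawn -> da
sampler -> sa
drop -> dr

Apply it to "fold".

Rule — keep only the first 2 characters.
For "fold" the result is "fo".

fo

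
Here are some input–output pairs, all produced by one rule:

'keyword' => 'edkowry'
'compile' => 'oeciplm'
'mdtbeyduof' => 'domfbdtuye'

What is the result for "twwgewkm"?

The transformation: swap each adjacent pair of characters (1↔2, 3↔4, ...), then take characters alternately from the front and the back (1st, last, 2nd, 2nd-last, ...).
For "twwgewkm", step one produces "wtgwwemk"; step two turns that into "wktmgeww".

wktmgeww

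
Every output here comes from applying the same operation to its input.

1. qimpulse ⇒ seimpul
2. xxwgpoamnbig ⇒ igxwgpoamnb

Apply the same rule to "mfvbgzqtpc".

pcfvbgzqt

In each case the input is transformed by: delete the first character, then move the last 2 characters to the front (rotate right by 2).
For "mfvbgzqtpc", step one produces "fvbgzqtpc"; step two turns that into "pcfvbgzqt".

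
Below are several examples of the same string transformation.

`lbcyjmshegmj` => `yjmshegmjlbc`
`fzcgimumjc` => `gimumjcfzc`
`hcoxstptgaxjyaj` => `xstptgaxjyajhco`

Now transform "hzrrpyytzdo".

rpyytzdohzr

Looking at the pairs, the operation is to move the first 3 characters to the end (rotate left by 3).
Applying that to "hzrrpyytzdo" gives "rpyytzdohzr".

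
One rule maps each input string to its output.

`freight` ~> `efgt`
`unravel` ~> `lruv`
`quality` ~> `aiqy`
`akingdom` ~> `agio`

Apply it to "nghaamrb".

ahnr

Rule — keep every other character starting from the first (positions 1st, 3rd, 5th, ...), then sort the characters into alphabetical order.
On "nghaamrb": the first step gives "nhar", and the second then gives "ahnr".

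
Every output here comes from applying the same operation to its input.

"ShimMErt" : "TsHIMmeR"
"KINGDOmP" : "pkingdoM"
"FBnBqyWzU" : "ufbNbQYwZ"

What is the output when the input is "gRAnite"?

The transformation: flip the case of every letter, then move the last character to the front.
Applying both steps to "gRAnite": "GraNITE", then "EGraNIT".

EGraNIT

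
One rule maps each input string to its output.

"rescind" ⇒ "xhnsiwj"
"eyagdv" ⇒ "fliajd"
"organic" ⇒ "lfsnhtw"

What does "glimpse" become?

nruxjlq

In each case the input is transformed by: move the first 2 characters to the end (rotate left by 2), then shift every letter 5 places forward in the alphabet (wrapping around).
"glimpse" → "nruxjlq".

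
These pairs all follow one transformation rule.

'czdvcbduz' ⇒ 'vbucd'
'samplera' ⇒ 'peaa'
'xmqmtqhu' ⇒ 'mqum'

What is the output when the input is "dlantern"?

nenl

The rule is to move the first 3 characters to the end (rotate left by 3), then keep every other character starting from the first (positions 1st, 3rd, 5th, ...).
Working it through for "dlantern": intermediate "nterndla", final "nenl".
(Check on "xmqmtqhu": → "mtqhuxmq" → "mqum" ✓)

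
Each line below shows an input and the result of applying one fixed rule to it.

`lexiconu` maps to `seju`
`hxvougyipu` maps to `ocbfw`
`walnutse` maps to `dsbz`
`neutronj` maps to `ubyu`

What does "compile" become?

The rule is to keep every other character starting from the first (positions 1st, 3rd, 5th, ...), then shift every letter 7 places forward in the alphabet (wrapping around).
For "compile" the result is "jtpl".

jtpl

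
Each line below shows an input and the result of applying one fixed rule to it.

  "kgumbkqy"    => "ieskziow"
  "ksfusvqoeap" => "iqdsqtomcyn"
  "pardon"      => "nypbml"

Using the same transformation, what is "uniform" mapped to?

slgdmpk

Looking at the pairs, the operation is to shift every letter 2 places backward in the alphabet (wrapping around).
"uniform" → "slgdmpk".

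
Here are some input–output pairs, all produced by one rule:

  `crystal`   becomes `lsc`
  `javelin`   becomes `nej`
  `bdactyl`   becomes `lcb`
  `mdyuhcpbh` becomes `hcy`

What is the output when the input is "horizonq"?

Looking at the pairs, the operation is to reverse the string, then keep one character in every 3, starting at position 1 (positions 1st, 4th, 7th, ...).
Starting from "horizonq": after the first operation, "qnoziroh"; after the second, "qzo".

qzo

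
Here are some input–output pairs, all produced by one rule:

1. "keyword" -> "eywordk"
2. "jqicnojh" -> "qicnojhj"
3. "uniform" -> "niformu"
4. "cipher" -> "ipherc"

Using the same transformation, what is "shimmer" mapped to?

The transformation: move the first character to the end.
"shimmer" → "himmers".

himmers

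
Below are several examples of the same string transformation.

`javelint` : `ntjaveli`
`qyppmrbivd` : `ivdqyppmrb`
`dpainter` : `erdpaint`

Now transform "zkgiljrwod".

Rule — swap the front and back halves of the string, then move the first 2 characters to the end (rotate left by 2).
On "zkgiljrwod": the first step gives "jrwodzkgil", and the second then gives "wodzkgiljr".

wodzkgiljr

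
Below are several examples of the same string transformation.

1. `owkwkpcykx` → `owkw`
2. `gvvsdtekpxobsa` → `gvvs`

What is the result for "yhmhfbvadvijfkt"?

Looking at the pairs, the operation is to keep only the first 4 characters.
Doing the same to "yhmhfbvadvijfkt": "yhmh".

yhmh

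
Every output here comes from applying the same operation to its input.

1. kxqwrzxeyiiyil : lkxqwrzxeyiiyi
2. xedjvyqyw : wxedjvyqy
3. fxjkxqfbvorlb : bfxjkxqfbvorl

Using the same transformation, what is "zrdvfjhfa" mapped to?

azrdvfjhf

The rule is to move the last character to the front.
So "zrdvfjhfa" becomes "azrdvfjhf".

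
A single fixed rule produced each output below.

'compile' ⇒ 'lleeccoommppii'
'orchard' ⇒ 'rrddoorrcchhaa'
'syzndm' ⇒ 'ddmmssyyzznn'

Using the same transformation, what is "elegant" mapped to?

Rule — move the last 2 characters to the front (rotate right by 2), then double every character.
Starting from "elegant": after the first operation, "ntelega"; after the second, "nntteelleeggaa".

nntteelleeggaa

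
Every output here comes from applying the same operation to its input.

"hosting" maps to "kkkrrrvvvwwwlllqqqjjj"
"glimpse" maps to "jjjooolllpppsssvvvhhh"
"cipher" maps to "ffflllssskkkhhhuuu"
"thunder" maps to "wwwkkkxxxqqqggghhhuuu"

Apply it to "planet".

The rule is to shift every letter 3 places forward in the alphabet (wrapping around), then repeat every character 3 times.
Starting from "planet": after the first operation, "sodqhw"; after the second, "sssooodddqqqhhhwww".

sssooodddqqqhhhwww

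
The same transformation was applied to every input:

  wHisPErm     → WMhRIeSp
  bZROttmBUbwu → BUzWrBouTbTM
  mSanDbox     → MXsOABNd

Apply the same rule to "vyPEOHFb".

Rule — take characters alternately from the front and the back (1st, last, 2nd, 2nd-last, ...), then flip the case of every letter.
For "vyPEOHFb", step one produces "vbyFPHEO"; step two turns that into "VBYfpheo".

VBYfpheo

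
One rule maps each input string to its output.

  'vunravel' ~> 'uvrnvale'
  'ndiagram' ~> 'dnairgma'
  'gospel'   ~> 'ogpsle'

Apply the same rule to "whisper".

hwsiepr

In each case the input is transformed by: swap each adjacent pair of characters (1↔2, 3↔4, ...).
Doing the same to "whisper": "hwsiepr".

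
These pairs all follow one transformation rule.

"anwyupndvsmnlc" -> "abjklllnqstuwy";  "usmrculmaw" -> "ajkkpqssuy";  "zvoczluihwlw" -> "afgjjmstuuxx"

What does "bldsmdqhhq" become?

The transformation: shift every letter 2 places backward in the alphabet (wrapping around), then sort the characters into alphabetical order.
On "bldsmdqhhq" that produces "bbffjkooqz".

bbffjkooqz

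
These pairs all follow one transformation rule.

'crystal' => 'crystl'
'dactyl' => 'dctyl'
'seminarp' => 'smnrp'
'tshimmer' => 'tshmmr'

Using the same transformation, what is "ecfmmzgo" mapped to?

Each output is the input with this applied: remove every vowel.
Doing the same to "ecfmmzgo": "cfmmzg".

cfmmzg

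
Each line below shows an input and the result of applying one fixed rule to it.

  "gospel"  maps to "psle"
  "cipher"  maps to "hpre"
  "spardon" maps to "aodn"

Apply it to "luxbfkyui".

fuyi

Rule — swap each adjacent pair of characters (1↔2, 3↔4, ...), then keep only the last 4 characters.
Starting from "luxbfkyui": after the first operation, "ulbxkfuyi"; after the second, "fuyi".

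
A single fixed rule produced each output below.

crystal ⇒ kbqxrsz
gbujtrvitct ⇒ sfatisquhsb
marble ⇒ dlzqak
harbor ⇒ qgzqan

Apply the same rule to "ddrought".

Rule — shift every letter 1 place backward in the alphabet (wrapping around), then move the last character to the front.
Starting from "ddrought": after the first operation, "ccqntfgs"; after the second, "sccqntfg".

sccqntfg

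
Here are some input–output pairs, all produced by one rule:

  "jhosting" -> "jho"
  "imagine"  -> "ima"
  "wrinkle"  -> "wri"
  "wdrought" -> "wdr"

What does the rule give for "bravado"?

Rule — keep only the first 3 characters.
So "bravado" becomes "bra".

bra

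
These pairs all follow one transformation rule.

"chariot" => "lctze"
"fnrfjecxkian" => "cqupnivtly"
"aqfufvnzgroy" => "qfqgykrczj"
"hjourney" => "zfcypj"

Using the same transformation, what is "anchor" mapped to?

nszc

The pattern: shift every letter 11 places forward in the alphabet (wrapping around), then delete the first 2 characters.
Applying both steps to "anchor": "lynszc", then "nszc".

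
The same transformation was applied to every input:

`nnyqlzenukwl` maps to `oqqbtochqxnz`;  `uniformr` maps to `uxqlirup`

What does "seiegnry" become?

What's happening: move the last character to the front, then shift every letter 3 places forward in the alphabet (wrapping around).
On "seiegnry": the first step gives "yseiegnr", and the second then gives "bvhlhjqu".

bvhlhjqu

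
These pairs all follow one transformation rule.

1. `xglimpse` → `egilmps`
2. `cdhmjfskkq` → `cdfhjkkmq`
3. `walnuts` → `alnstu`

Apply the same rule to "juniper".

In each case the input is transformed by: sort the characters into alphabetical order, then delete the last character.
Doing the same to "juniper": "eijnpr".

eijnpr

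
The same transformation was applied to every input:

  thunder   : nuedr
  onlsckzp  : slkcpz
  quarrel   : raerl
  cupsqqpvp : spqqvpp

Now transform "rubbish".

Each output is the input with this applied: swap each adjacent pair of characters (1↔2, 3↔4, ...), then delete the first 2 characters.
Working it through for "rubbish": intermediate "urbbsih", final "bbsih".
(Check on "cupsqqpvp": → "ucspqqvpp" → "spqqvpp" ✓)

bbsih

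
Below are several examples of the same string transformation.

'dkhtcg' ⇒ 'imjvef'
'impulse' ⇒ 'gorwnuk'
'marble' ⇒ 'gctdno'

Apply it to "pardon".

Rule — swap the first and last characters, then shift every letter 2 places forward in the alphabet (wrapping around).
So "pardon" becomes "pctfqr".

pctfqr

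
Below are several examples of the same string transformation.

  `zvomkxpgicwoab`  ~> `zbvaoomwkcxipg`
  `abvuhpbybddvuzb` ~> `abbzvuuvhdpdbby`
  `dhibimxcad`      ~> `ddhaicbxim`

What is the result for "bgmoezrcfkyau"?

Rule — take characters alternately from the front and the back (1st, last, 2nd, 2nd-last, ...).
So "bgmoezrcfkyau" becomes "bugamyokefzcr".

bugamyokefzcr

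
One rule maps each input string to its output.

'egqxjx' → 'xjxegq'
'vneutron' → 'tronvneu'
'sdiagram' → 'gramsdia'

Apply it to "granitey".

iteygran

In each case the input is transformed by: swap the front and back halves of the string.
"granitey" → "iteygran".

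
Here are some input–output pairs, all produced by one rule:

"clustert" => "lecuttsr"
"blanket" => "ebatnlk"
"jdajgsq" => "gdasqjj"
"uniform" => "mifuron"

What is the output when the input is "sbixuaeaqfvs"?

The rule is to sort the characters into reverse alphabetical order, then move the last 3 characters to the front (rotate right by 3).
"sbixuaeaqfvs" → "xvussqifebaa" → "baaxvussqife".

baaxvussqife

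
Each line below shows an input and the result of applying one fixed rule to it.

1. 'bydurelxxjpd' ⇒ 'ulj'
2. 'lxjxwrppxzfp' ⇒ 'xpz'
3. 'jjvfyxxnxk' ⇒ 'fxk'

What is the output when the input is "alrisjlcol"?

The rule is to delete the first 3 characters, then keep one character in every 3, starting at position 1 (positions 1st, 4th, 7th, ...).
For "alrisjlcol", step one produces "isjlcol"; step two turns that into "ill".
(Check on "jjvfyxxnxk": → "fyxxnxk" → "fxk" ✓)

ill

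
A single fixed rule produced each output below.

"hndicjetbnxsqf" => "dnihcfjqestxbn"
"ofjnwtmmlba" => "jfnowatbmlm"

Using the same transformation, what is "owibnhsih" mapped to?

The rule is to move the first 2 characters to the end (rotate left by 2), then take characters alternately from the front and the back (1st, last, 2nd, 2nd-last, ...).
On "owibnhsih": the first step gives "ibnhsihow", and the second then gives "iwbonhhis".

iwbonhhis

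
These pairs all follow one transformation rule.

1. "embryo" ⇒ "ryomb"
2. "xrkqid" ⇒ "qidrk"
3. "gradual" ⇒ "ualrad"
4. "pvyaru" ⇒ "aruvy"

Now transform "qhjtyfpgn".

pgnhjtyf

Each output is the input with this applied: delete the first character, then move the last 3 characters to the front (rotate right by 3).
"qhjtyfpgn" → "hjtyfpgn" → "pgnhjtyf".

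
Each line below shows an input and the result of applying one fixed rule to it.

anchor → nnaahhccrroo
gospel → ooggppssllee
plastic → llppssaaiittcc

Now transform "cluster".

The pattern: swap each adjacent pair of characters (1↔2, 3↔4, ...), then double every character.
Applying both steps to "cluster": "lcsuetr", then "llccssuueettrr".

llccssuueettrr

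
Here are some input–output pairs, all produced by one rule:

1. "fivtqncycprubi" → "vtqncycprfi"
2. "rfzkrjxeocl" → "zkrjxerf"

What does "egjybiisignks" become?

jybiisigeg

The pattern: delete the last 3 characters, then move the first 2 characters to the end (rotate left by 2).
Applying both steps to "egjybiisignks": "egjybiisig", then "jybiisigeg".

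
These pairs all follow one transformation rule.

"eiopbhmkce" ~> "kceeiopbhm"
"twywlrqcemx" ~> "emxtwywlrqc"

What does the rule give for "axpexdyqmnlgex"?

Rule — move the last 3 characters to the front (rotate right by 3).
For "axpexdyqmnlgex" the result is "gexaxpexdyqmnl".

gexaxpexdyqmnl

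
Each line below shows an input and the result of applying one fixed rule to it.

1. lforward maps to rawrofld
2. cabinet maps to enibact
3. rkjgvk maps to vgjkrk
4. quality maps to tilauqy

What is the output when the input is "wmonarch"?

What's happening: move the last character to the front, then reverse the string.
Applying both steps to "wmonarch": "hwmonarc", then "cranomwh".
(Check on "cabinet": → "tcabine" → "enibact" ✓)

cranomwh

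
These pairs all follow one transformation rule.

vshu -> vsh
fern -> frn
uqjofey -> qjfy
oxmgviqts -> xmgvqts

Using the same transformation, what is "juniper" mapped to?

jnpr

Looking at the pairs, the operation is to remove every vowel.
Doing the same to "juniper": "jnpr".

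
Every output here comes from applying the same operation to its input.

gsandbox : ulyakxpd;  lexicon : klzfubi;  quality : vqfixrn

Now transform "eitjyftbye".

bvyqcvgqfb

Rule — shift every letter 3 places backward in the alphabet (wrapping around), then reverse the string.
"eitjyftbye" → "bfqgvcqyvb" → "bvyqcvgqfb".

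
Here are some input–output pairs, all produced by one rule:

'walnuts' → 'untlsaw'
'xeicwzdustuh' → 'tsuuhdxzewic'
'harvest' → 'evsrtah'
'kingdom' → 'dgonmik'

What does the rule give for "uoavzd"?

vazodu

Each output is the input with this applied: move the last 3 characters to the front (rotate right by 3), then take characters alternately from the front and the back (1st, last, 2nd, 2nd-last, ...).
Applying both steps to "uoavzd": "vzduoa", then "vazodu".
(Check on "kingdom": → "domking" → "dgonmik" ✓)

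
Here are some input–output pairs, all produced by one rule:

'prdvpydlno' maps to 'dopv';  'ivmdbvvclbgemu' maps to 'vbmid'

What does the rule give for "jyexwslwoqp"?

Each output is the input with this applied: keep one character in every 3, starting at position 1 (positions 1st, 4th, 7th, ...), then move the first 2 characters to the end (rotate left by 2).
"jyexwslwoqp" → "jxlq" → "lqjx".

lqjx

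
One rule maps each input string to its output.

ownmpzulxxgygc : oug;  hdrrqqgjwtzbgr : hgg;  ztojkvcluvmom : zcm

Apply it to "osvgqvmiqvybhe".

Rule — keep every other character starting from the first (positions 1st, 3rd, 5th, ...), then keep one character in every 3, starting at position 1 (positions 1st, 4th, 7th, ...).
"osvgqvmiqvybhe" → "ovqmqyh" → "omh".
(Check on "hdrrqqgjwtzbgr": → "hrqgwzg" → "hgg" ✓)

omh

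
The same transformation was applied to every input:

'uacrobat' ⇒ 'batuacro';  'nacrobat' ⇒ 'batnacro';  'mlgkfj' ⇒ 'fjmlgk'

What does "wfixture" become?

urewfixt

The rule is to swap the front and back halves of the string, then move the first character to the end.
Working it through for "wfixture": intermediate "turewfix", final "urewfixt".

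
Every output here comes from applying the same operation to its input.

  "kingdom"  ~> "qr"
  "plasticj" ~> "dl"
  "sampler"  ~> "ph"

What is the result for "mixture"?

au

In each case the input is transformed by: keep one character in every 3, starting at position 3 (positions 3rd, 6th, 9th, ...), then shift every letter 3 places forward in the alphabet (wrapping around).
"mixture" → "xr" → "au".
(Check on "plasticj": → "ai" → "dl" ✓)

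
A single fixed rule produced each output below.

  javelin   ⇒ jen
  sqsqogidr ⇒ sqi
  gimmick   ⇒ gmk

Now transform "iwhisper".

iie

What's happening: keep one character in every 3, starting at position 1 (positions 1st, 4th, 7th, ...).
Applying that to "iwhisper" gives "iie".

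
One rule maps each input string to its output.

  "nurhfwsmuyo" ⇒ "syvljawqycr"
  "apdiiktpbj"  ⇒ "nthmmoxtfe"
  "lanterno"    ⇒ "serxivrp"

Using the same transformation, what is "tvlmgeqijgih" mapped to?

Each output is the input with this applied: swap the first and last characters, then shift every letter 4 places forward in the alphabet (wrapping around).
Starting from "tvlmgeqijgih": after the first operation, "hvlmgeqijgit"; after the second, "lzpqkiumnkmx".

lzpqkiumnkmx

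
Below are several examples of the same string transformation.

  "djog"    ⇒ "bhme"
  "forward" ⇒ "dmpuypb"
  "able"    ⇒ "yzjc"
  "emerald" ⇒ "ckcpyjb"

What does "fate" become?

dyrc

The transformation: shift every letter 2 places backward in the alphabet (wrapping around).
Doing the same to "fate": "dyrc".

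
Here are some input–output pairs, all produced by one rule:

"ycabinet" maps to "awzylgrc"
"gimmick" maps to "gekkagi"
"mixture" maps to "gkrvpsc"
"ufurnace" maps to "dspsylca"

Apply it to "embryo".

The transformation: swap each adjacent pair of characters (1↔2, 3↔4, ...), then shift every letter 2 places backward in the alphabet (wrapping around).
"embryo" → "merboy" → "kcpzmw".

kcpzmw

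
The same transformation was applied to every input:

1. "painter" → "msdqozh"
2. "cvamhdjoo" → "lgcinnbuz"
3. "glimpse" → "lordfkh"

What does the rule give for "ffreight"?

What's happening: shift every letter 1 place backward in the alphabet (wrapping around), then move the first 3 characters to the end (rotate left by 3).
For "ffreight", step one produces "eeqdhfgs"; step two turns that into "dhfgseeq".

dhfgseeq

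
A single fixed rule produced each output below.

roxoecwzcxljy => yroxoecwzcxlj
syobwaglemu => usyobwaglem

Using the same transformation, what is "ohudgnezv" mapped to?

vohudgnez

Looking at the pairs, the operation is to move the last character to the front.
Applying that to "ohudgnezv" gives "vohudgnez".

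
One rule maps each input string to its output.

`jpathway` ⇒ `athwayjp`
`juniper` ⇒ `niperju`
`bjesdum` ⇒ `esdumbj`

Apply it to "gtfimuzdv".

fimuzdvgt

Rule — move the first 2 characters to the end (rotate left by 2).
For "gtfimuzdv" the result is "fimuzdvgt".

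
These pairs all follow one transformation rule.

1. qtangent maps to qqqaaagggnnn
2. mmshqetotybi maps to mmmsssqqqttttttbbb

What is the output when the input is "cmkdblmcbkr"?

ccckkkbbbmmmbbbrrr

What's happening: keep every other character starting from the first (positions 1st, 3rd, 5th, ...), then repeat every character 3 times.
On "cmkdblmcbkr": the first step gives "ckbmbr", and the second then gives "ccckkkbbbmmmbbbrrr".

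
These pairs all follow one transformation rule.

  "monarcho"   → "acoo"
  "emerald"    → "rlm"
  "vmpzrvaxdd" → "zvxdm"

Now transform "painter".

Looking at the pairs, the operation is to keep every other character starting from the second (positions 2nd, 4th, 6th, ...), then move the first character to the end.
Applying both steps to "painter": "ane", then "nea".
(Check on "emerald": → "mrl" → "rlm" ✓)

nea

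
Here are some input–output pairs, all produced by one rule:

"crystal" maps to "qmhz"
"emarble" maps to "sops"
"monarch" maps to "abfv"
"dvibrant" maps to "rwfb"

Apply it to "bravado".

Rule — keep every other character starting from the first (positions 1st, 3rd, 5th, ...), then shift every letter 12 places backward in the alphabet (wrapping around).
So "bravado" becomes "pooc".

pooc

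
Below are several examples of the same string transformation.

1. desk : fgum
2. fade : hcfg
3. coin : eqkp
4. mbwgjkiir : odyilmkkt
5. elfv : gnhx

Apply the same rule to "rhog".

tjqi

In each case the input is transformed by: shift every letter 2 places forward in the alphabet (wrapping around).
Applying that to "rhog" gives "tjqi".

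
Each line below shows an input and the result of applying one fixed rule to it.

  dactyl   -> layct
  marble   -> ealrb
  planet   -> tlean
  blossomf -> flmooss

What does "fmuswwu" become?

In each case the input is transformed by: take characters alternately from the front and the back (1st, last, 2nd, 2nd-last, ...), then delete the first character.
"fmuswwu" → "fumwuws" → "umwuws".

umwuws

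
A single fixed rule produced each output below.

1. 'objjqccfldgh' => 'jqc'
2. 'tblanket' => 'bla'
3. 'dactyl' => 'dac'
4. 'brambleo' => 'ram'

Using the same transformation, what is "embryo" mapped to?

emb

The transformation: swap the front and back halves of the string, then keep only the last 3 characters.
So "embryo" becomes "emb".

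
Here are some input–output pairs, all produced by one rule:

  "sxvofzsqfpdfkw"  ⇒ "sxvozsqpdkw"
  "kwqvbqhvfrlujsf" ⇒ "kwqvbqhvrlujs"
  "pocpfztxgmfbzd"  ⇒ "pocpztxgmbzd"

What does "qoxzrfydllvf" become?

Looking at the pairs, the operation is to remove every "f".
Doing the same to "qoxzrfydllvf": "qoxzrydllv".

qoxzrydllv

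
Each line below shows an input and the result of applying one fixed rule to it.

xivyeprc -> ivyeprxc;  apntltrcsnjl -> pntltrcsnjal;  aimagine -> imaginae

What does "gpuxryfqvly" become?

What's happening: swap the first and last characters, then move the first character to the end.
On "gpuxryfqvly": the first step gives "ypuxryfqvlg", and the second then gives "puxryfqvlgy".
(Check on "xivyeprc": → "civyeprx" → "ivyeprxc" ✓)

puxryfqvlgy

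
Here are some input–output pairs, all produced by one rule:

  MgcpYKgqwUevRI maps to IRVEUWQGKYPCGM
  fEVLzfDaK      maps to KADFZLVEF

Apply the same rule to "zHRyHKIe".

Each output is the input with this applied: reverse the string, then convert every letter to uppercase.
"zHRyHKIe" → "EIKHYRHZ".

EIKHYRHZ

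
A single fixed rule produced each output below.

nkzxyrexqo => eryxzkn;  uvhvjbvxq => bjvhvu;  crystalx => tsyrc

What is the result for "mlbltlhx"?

The transformation: reverse the string, then delete the first 3 characters.
Applying both steps to "mlbltlhx": "xhltlblm", then "tlblm".

tlblm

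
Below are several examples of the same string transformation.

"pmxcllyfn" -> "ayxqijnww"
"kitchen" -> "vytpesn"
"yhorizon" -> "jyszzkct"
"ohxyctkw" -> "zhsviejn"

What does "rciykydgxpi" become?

ctnatijrvoj

The rule is to shift every letter 11 places forward in the alphabet (wrapping around), then take characters alternately from the front and the back (1st, last, 2nd, 2nd-last, ...).
For "rciykydgxpi" the result is "ctnatijrvoj".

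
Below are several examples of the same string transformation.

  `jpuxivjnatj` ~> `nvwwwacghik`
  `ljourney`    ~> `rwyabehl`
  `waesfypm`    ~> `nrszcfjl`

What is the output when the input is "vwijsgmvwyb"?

otvwzfiijjl

What's happening: sort the characters into alphabetical order, then shift every letter 13 places forward in the alphabet (wrapping around) — i.e. ROT13.
"vwijsgmvwyb" → "bgijmsvvwwy" → "otvwzfiijjl".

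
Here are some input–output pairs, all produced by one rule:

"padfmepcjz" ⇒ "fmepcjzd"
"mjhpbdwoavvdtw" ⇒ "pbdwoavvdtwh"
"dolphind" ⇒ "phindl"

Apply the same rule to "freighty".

The transformation: delete the first 2 characters, then move the first character to the end.
On "freighty": the first step gives "eighty", and the second then gives "ightye".
(Check on "padfmepcjz": → "dfmepcjz" → "fmepcjzd" ✓)

ightye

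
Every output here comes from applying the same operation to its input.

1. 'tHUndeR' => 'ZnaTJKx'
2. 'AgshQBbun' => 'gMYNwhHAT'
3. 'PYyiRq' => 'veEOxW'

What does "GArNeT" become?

mgXtKz

In each case the input is transformed by: flip the case of every letter, then shift every letter 6 places forward in the alphabet (wrapping around).
On "GArNeT": the first step gives "gaRnEt", and the second then gives "mgXtKz".
(Check on "AgshQBbun": → "aGSHqbBUN" → "gMYNwhHAT" ✓)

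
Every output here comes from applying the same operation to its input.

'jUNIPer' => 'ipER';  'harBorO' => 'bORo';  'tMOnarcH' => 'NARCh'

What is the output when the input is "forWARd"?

warD

The rule is to flip the case of every letter, then delete the first 3 characters.
"forWARd" → "FORwarD" → "warD".
(Check on "harBorO": → "HARbORo" → "bORo" ✓)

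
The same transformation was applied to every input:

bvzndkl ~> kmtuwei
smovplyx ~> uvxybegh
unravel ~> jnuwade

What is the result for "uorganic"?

In each case the input is transformed by: sort the characters into alphabetical order, then shift every letter 9 places forward in the alphabet (wrapping around).
On "uorganic": the first step gives "acginoru", and the second then gives "jlprwxad".

jlprwxad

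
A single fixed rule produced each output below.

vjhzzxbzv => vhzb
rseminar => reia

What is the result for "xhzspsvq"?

The pattern: move the last character to the front, then keep every other character starting from the second (positions 2nd, 4th, 6th, ...).
Applying both steps to "xhzspsvq": "qxhzspsv", then "xzpv".

xzpv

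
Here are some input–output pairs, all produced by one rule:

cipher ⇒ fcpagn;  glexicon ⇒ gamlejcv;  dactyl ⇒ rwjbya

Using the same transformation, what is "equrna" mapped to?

plycos

The transformation: swap the front and back halves of the string, then shift every letter 2 places backward in the alphabet (wrapping around).
Applying both steps to "equrna": "rnaequ", then "plycos".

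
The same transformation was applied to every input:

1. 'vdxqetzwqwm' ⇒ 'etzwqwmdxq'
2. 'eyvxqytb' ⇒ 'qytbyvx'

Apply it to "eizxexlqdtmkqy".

exlqdtmkqyizx

Each output is the input with this applied: delete the first character, then move the first 3 characters to the end (rotate left by 3).
"eizxexlqdtmkqy" → "izxexlqdtmkqy" → "exlqdtmkqyizx".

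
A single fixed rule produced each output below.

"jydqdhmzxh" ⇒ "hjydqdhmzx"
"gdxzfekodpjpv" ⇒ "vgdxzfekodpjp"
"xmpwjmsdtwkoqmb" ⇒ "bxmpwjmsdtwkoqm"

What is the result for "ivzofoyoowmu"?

uivzofoyoowm

What's happening: move the last character to the front.
Doing the same to "ivzofoyoowmu": "uivzofoyoowm".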